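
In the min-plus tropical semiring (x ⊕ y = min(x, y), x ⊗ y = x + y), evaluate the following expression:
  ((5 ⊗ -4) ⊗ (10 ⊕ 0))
((5 ⊗ -4) ⊗ (10 ⊕ 0)) = 1

Expand innermost to outermost. Recall ⊕ takes the minimum of its arguments and ⊗ takes their sum. Working out the expression ((5 ⊗ -4) ⊗ (10 ⊕ 0)) gives 1.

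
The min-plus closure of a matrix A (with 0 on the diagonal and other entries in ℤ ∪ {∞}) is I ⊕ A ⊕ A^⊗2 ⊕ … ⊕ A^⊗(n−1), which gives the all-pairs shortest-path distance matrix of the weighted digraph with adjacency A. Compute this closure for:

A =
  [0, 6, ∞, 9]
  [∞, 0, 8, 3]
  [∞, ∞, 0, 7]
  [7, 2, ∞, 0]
Closure =
  [0, 6, 14, 9]
  [10, 0, 8, 3]
  [14, 9, 0, 7]
  [7, 2, 10, 0]

This is the Floyd-Warshall all-pairs shortest-path computation. For each intermediate vertex k = 0, 1, …, 3, update dist[i][j] ← min(dist[i][j], dist[i][k] + dist[k][j]). The final matrix gives, for each (i, j), the minimum total weight of any directed path from i to j (possibly empty when i = j).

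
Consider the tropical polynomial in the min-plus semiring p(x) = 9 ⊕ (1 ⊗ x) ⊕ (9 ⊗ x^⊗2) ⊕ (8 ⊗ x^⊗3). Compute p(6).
p(6) = 7

A tropical monomial a ⊗ x^⊗i evaluates to a + i · x. Evaluating each term at x = 6:
  Term 0 contributes 9 + 0 · 6 = 9
  Term 1 contributes 1 + 1 · 6 = 7
  Term 2 contributes 9 + 2 · 6 = 21
  Term 3 contributes 8 + 3 · 6 = 26
p(6) = ⊕ of these = min[9, 7, 21, 26] = 7.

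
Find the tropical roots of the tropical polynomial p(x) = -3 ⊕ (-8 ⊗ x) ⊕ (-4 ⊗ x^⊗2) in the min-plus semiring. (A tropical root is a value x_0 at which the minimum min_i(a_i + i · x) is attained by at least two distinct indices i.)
Roots: {-4, 5}

Each tropical root is a break point of the lower envelope of the lines y = a_i + i · x (there are 3 lines, with slopes 0, 1, ..., 2). Only the lines that attain the minimum somewhere contribute to roots; other lines are dominated. Here the surviving (envelope) indices are i = 2, i = 1, i = 0.
Intersections between consecutive envelope lines give the roots: for adjacent envelope indices i < j the intersection is x = (a_i − a_j) / (j − i). Reading off the sorted break points: {-4, 5}.
Verification: at each break x_0, at least two indices attain the minimum of min_i(a_i + i · x_0).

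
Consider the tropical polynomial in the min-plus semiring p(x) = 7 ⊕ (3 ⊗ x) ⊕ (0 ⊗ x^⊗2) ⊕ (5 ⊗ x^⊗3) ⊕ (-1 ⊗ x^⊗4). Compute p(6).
p(6) = 7

A tropical monomial a ⊗ x^⊗i evaluates to a + i · x. Evaluating each term at x = 6:
  Term 0 contributes 7 + 0 · 6 = 7
  Term 1 contributes 3 + 1 · 6 = 9
  Term 2 contributes 0 + 2 · 6 = 12
  Term 3 contributes 5 + 3 · 6 = 23
  Term 4 contributes -1 + 4 · 6 = 23
p(6) = ⊕ of these = min[7, 9, 12, 23, 23] = 7.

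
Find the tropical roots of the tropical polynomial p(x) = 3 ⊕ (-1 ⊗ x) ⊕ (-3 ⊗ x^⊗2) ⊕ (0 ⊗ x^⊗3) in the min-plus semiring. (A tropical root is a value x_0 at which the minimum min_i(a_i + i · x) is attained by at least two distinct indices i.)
Roots: {-3, 2, 4}

Each tropical root is a break point of the lower envelope of the lines y = a_i + i · x (there are 4 lines, with slopes 0, 1, ..., 3). Only the lines that attain the minimum somewhere contribute to roots; other lines are dominated. Here the surviving (envelope) indices are i = 3, i = 2, i = 1, i = 0.
Intersections between consecutive envelope lines give the roots: for adjacent envelope indices i < j the intersection is x = (a_i − a_j) / (j − i). Reading off the sorted break points: {-3, 2, 4}.
Verification: at each break x_0, at least two indices attain the minimum of min_i(a_i + i · x_0).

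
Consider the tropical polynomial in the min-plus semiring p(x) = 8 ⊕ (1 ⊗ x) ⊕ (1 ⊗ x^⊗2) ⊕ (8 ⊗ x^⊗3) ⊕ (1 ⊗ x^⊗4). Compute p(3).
p(3) = 4

A tropical monomial a ⊗ x^⊗i evaluates to a + i · x. Evaluating each term at x = 3:
  Term 0 contributes 8 + 0 · 3 = 8
  Term 1 contributes 1 + 1 · 3 = 4
  Term 2 contributes 1 + 2 · 3 = 7
  Term 3 contributes 8 + 3 · 3 = 17
  Term 4 contributes 1 + 4 · 3 = 13
p(3) = ⊕ of these = min[8, 4, 7, 17, 13] = 4.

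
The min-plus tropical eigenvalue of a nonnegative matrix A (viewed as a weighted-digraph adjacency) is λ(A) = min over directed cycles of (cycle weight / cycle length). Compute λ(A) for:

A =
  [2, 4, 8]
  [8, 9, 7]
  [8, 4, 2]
λ(A) = 2

Enumerate directed cycles and compute their means (weight / length). Sample:
  cycle 0 → 0: weight = 2, length = 1, mean = 2/1 ≈ 2.000
  cycle 1 → 1: weight = 9, length = 1, mean = 9/1 ≈ 9.000
  cycle 2 → 2: weight = 2, length = 1, mean = 2/1 ≈ 2.000
  cycle 0 → 1 → 0: weight = 12, length = 2, mean = 12/2 ≈ 6.000
  cycle 0 → 2 → 0: weight = 16, length = 2, mean = 16/2 ≈ 8.000
  cycle 1 → 0 → 1: weight = 12, length = 2, mean = 12/2 ≈ 6.000
Minimum mean = 2.000, attained e.g. along the cycle 0 → 0 with weight 2 and length 1. So λ(A) = 2/1 = 2.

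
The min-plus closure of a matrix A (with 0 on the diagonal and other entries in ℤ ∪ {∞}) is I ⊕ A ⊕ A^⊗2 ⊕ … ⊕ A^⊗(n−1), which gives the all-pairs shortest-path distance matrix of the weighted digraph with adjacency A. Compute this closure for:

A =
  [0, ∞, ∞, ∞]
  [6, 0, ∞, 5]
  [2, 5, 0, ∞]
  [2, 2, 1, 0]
Closure =
  [0, ∞, ∞, ∞]
  [6, 0, 6, 5]
  [2, 5, 0, 10]
  [2, 2, 1, 0]

This is the Floyd-Warshall all-pairs shortest-path computation. For each intermediate vertex k = 0, 1, …, 3, update dist[i][j] ← min(dist[i][j], dist[i][k] + dist[k][j]). The final matrix gives, for each (i, j), the minimum total weight of any directed path from i to j (possibly empty when i = j).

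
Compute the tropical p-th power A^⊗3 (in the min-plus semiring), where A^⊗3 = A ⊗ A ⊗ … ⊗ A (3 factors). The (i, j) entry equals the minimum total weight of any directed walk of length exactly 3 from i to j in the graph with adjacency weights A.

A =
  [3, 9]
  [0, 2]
A^⊗3 =
  [9, 13]
  [4, 6]

Each entry (A^⊗3)_ij equals the minimum over all length-3 walks i = v_0 → v_1 → … → v_3 = j of Σ_t A[v_t][v_{t+1}]. For example, for (i, j) = (0, 1) we minimise over 4 possible intermediate vertex sequences; the minimum is 13, attained along the walk 0 → 1 → 1 → 1.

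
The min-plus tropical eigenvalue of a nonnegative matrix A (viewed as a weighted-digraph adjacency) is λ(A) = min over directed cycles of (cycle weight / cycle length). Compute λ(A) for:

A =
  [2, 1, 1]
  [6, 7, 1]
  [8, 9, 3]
λ(A) = 2

Enumerate directed cycles and compute their means (weight / length). Sample:
  cycle 0 → 0: weight = 2, length = 1, mean = 2/1 ≈ 2.000
  cycle 1 → 1: weight = 7, length = 1, mean = 7/1 ≈ 7.000
  cycle 2 → 2: weight = 3, length = 1, mean = 3/1 ≈ 3.000
  cycle 0 → 1 → 0: weight = 7, length = 2, mean = 7/2 ≈ 3.500
  cycle 0 → 2 → 0: weight = 9, length = 2, mean = 9/2 ≈ 4.500
  cycle 1 → 0 → 1: weight = 7, length = 2, mean = 7/2 ≈ 3.500
Minimum mean = 2.000, attained e.g. along the cycle 0 → 0 with weight 2 and length 1. So λ(A) = 2/1 = 2.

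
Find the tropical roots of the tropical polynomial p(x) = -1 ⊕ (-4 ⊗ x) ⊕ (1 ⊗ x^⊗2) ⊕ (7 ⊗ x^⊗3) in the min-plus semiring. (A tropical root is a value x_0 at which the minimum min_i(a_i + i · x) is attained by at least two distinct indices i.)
Roots: {-6, -5, 3}

Each tropical root is a break point of the lower envelope of the lines y = a_i + i · x (there are 4 lines, with slopes 0, 1, ..., 3). Only the lines that attain the minimum somewhere contribute to roots; other lines are dominated. Here the surviving (envelope) indices are i = 3, i = 2, i = 1, i = 0.
Intersections between consecutive envelope lines give the roots: for adjacent envelope indices i < j the intersection is x = (a_i − a_j) / (j − i). Reading off the sorted break points: {-6, -5, 3}.
Verification: at each break x_0, at least two indices attain the minimum of min_i(a_i + i · x_0).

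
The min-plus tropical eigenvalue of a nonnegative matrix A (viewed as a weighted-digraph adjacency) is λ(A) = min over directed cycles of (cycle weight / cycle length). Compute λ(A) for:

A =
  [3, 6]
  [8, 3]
λ(A) = 3

Enumerate directed cycles and compute their means (weight / length). Sample:
  cycle 0 → 0: weight = 3, length = 1, mean = 3/1 ≈ 3.000
  cycle 1 → 1: weight = 3, length = 1, mean = 3/1 ≈ 3.000
  cycle 0 → 1 → 0: weight = 14, length = 2, mean = 14/2 ≈ 7.000
  cycle 1 → 0 → 1: weight = 14, length = 2, mean = 14/2 ≈ 7.000
Minimum mean = 3.000, attained e.g. along the cycle 0 → 0 with weight 3 and length 1. So λ(A) = 3/1 = 3.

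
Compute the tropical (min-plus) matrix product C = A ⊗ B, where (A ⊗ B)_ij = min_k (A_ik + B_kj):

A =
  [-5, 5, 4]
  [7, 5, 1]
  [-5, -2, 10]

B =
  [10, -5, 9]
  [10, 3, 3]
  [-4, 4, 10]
A ⊗ B =
  [0, -10, 4]
  [-3, 2, 8]
  [5, -10, 1]

Apply the min-plus product entry-by-entry:
  C[0][0] = min over k of (A[0][0] + B[0][0] = -5 + 10 = 5, A[0][1] + B[1][0] = 5 + 10 = 15, A[0][2] + B[2][0] = 4 + -4 = 0) = 0 (attained at k = 2)
  C[0][1] = min over k of (A[0][0] + B[0][1] = -5 + -5 = -10, A[0][1] + B[1][1] = 5 + 3 = 8, A[0][2] + B[2][1] = 4 + 4 = 8) = -10 (attained at k = 0)
  C[0][2] = min over k of (A[0][0] + B[0][2] = -5 + 9 = 4, A[0][1] + B[1][2] = 5 + 3 = 8, A[0][2] + B[2][2] = 4 + 10 = 14) = 4 (attained at k = 0)
  C[1][0] = min over k of (A[1][0] + B[0][0] = 7 + 10 = 17, A[1][1] + B[1][0] = 5 + 10 = 15, A[1][2] + B[2][0] = 1 + -4 = -3) = -3 (attained at k = 2)
  C[1][1] = min over k of (A[1][0] + B[0][1] = 7 + -5 = 2, A[1][1] + B[1][1] = 5 + 3 = 8, A[1][2] + B[2][1] = 1 + 4 = 5) = 2 (attained at k = 0)
  C[1][2] = min over k of (A[1][0] + B[0][2] = 7 + 9 = 16, A[1][1] + B[1][2] = 5 + 3 = 8, A[1][2] + B[2][2] = 1 + 10 = 11) = 8 (attained at k = 1)
  C[2][0] = min over k of (A[2][0] + B[0][0] = -5 + 10 = 5, A[2][1] + B[1][0] = -2 + 10 = 8, A[2][2] + B[2][0] = 10 + -4 = 6) = 5 (attained at k = 0)
  C[2][1] = min over k of (A[2][0] + B[0][1] = -5 + -5 = -10, A[2][1] + B[1][1] = -2 + 3 = 1, A[2][2] + B[2][1] = 10 + 4 = 14) = -10 (attained at k = 0)
  C[2][2] = min over k of (A[2][0] + B[0][2] = -5 + 9 = 4, A[2][1] + B[1][2] = -2 + 3 = 1, A[2][2] + B[2][2] = 10 + 10 = 20) = 1 (attained at k = 1)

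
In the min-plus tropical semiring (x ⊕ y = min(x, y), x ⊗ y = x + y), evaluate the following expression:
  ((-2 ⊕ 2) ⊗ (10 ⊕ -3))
((-2 ⊕ 2) ⊗ (10 ⊕ -3)) = -5

Expand innermost to outermost. Recall ⊕ takes the minimum of its arguments and ⊗ takes their sum. Working out the expression ((-2 ⊕ 2) ⊗ (10 ⊕ -3)) gives -5.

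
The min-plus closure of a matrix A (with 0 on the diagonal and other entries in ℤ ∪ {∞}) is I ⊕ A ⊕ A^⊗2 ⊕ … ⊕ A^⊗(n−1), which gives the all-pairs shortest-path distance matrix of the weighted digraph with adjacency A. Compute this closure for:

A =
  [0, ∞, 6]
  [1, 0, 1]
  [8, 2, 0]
Closure =
  [0, 8, 6]
  [1, 0, 1]
  [3, 2, 0]

This is the Floyd-Warshall all-pairs shortest-path computation. For each intermediate vertex k = 0, 1, …, 2, update dist[i][j] ← min(dist[i][j], dist[i][k] + dist[k][j]). The final matrix gives, for each (i, j), the minimum total weight of any directed path from i to j (possibly empty when i = j).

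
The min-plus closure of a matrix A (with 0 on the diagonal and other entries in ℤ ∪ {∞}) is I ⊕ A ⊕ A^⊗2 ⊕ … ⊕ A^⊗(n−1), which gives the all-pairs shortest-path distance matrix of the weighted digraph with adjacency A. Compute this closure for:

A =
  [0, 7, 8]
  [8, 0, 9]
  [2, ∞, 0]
Closure =
  [0, 7, 8]
  [8, 0, 9]
  [2, 9, 0]

This is the Floyd-Warshall all-pairs shortest-path computation. For each intermediate vertex k = 0, 1, …, 2, update dist[i][j] ← min(dist[i][j], dist[i][k] + dist[k][j]). The final matrix gives, for each (i, j), the minimum total weight of any directed path from i to j (possibly empty when i = j).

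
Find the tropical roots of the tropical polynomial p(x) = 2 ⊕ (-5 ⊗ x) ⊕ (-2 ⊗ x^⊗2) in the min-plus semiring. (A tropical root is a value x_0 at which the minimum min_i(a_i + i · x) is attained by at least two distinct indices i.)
Roots: {-3, 7}

Each tropical root is a break point of the lower envelope of the lines y = a_i + i · x (there are 3 lines, with slopes 0, 1, ..., 2). Only the lines that attain the minimum somewhere contribute to roots; other lines are dominated. Here the surviving (envelope) indices are i = 2, i = 1, i = 0.
Intersections between consecutive envelope lines give the roots: for adjacent envelope indices i < j the intersection is x = (a_i − a_j) / (j − i). Reading off the sorted break points: {-3, 7}.
Verification: at each break x_0, at least two indices attain the minimum of min_i(a_i + i · x_0).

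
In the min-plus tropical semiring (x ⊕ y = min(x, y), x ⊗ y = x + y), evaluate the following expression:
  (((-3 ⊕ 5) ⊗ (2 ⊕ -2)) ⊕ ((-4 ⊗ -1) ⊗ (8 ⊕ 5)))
(((-3 ⊕ 5) ⊗ (2 ⊕ -2)) ⊕ ((-4 ⊗ -1) ⊗ (8 ⊕ 5))) = -5

Expand innermost to outermost. Recall ⊕ takes the minimum of its arguments and ⊗ takes their sum. Working out the expression (((-3 ⊕ 5) ⊗ (2 ⊕ -2)) ⊕ ((-4 ⊗ -1) ⊗ (8 ⊕ 5))) gives -5.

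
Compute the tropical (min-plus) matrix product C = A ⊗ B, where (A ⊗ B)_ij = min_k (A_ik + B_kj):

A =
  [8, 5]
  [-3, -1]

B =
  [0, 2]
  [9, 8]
A ⊗ B =
  [8, 10]
  [-3, -1]

Apply the min-plus product entry-by-entry:
  C[0][0] = min over k of (A[0][0] + B[0][0] = 8 + 0 = 8, A[0][1] + B[1][0] = 5 + 9 = 14) = 8 (attained at k = 0)
  C[0][1] = min over k of (A[0][0] + B[0][1] = 8 + 2 = 10, A[0][1] + B[1][1] = 5 + 8 = 13) = 10 (attained at k = 0)
  C[1][0] = min over k of (A[1][0] + B[0][0] = -3 + 0 = -3, A[1][1] + B[1][0] = -1 + 9 = 8) = -3 (attained at k = 0)
  C[1][1] = min over k of (A[1][0] + B[0][1] = -3 + 2 = -1, A[1][1] + B[1][1] = -1 + 8 = 7) = -1 (attained at k = 0)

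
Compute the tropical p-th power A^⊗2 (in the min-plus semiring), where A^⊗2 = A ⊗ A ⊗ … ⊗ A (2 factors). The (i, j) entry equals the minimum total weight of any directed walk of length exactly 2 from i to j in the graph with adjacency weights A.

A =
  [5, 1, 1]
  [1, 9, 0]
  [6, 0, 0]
A^⊗2 =
  [2, 1, 1]
  [6, 0, 0]
  [1, 0, 0]

Each entry (A^⊗2)_ij equals the minimum over all length-2 walks i = v_0 → v_1 → … → v_2 = j of Σ_t A[v_t][v_{t+1}]. For example, for (i, j) = (0, 2) we minimise over 3 possible intermediate vertex sequences; the minimum is 1, attained along the walk 0 → 1 → 2.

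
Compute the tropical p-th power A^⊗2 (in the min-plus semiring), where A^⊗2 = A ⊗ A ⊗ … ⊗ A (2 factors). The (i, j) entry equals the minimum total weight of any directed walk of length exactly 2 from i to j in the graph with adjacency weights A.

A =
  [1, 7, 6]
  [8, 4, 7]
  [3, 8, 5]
A^⊗2 =
  [2, 8, 7]
  [9, 8, 11]
  [4, 10, 9]

Each entry (A^⊗2)_ij equals the minimum over all length-2 walks i = v_0 → v_1 → … → v_2 = j of Σ_t A[v_t][v_{t+1}]. For example, for (i, j) = (0, 2) we minimise over 3 possible intermediate vertex sequences; the minimum is 7, attained along the walk 0 → 0 → 2.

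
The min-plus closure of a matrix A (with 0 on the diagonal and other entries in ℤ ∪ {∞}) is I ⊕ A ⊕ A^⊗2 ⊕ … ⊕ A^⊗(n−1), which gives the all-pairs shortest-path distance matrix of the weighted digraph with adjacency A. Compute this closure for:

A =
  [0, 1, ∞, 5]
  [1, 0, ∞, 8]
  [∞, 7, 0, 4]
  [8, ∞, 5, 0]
Closure =
  [0, 1, 10, 5]
  [1, 0, 11, 6]
  [8, 7, 0, 4]
  [8, 9, 5, 0]

This is the Floyd-Warshall all-pairs shortest-path computation. For each intermediate vertex k = 0, 1, …, 3, update dist[i][j] ← min(dist[i][j], dist[i][k] + dist[k][j]). The final matrix gives, for each (i, j), the minimum total weight of any directed path from i to j (possibly empty when i = j).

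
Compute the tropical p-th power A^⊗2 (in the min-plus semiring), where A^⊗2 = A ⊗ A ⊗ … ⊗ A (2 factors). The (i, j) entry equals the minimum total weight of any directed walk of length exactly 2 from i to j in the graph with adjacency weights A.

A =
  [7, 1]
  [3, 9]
A^⊗2 =
  [4, 8]
  [10, 4]

Each entry (A^⊗2)_ij equals the minimum over all length-2 walks i = v_0 → v_1 → … → v_2 = j of Σ_t A[v_t][v_{t+1}]. For example, for (i, j) = (0, 1) we minimise over 2 possible intermediate vertex sequences; the minimum is 8, attained along the walk 0 → 0 → 1.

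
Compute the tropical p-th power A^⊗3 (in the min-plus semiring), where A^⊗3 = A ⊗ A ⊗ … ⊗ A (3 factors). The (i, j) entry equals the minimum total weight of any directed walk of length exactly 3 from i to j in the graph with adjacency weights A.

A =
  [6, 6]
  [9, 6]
A^⊗3 =
  [18, 18]
  [21, 18]

Each entry (A^⊗3)_ij equals the minimum over all length-3 walks i = v_0 → v_1 → … → v_3 = j of Σ_t A[v_t][v_{t+1}]. For example, for (i, j) = (0, 1) we minimise over 4 possible intermediate vertex sequences; the minimum is 18, attained along the walk 0 → 0 → 0 → 1.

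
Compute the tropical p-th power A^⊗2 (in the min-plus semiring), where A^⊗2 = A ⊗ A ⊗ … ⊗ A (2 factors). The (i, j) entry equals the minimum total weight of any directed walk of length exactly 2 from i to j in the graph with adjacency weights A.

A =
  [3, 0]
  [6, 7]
A^⊗2 =
  [6, 3]
  [9, 6]

Each entry (A^⊗2)_ij equals the minimum over all length-2 walks i = v_0 → v_1 → … → v_2 = j of Σ_t A[v_t][v_{t+1}]. For example, for (i, j) = (0, 1) we minimise over 2 possible intermediate vertex sequences; the minimum is 3, attained along the walk 0 → 0 → 1.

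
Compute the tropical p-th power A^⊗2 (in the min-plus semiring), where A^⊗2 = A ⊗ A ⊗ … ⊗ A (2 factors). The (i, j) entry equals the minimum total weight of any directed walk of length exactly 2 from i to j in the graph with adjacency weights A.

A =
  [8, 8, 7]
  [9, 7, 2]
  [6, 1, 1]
A^⊗2 =
  [13, 8, 8]
  [8, 3, 3]
  [7, 2, 2]

Each entry (A^⊗2)_ij equals the minimum over all length-2 walks i = v_0 → v_1 → … → v_2 = j of Σ_t A[v_t][v_{t+1}]. For example, for (i, j) = (0, 2) we minimise over 3 possible intermediate vertex sequences; the minimum is 8, attained along the walk 0 → 2 → 2.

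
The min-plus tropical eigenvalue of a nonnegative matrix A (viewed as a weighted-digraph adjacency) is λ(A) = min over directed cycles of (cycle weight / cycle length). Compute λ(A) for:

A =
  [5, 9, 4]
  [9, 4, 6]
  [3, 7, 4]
λ(A) = 7/2

Enumerate directed cycles and compute their means (weight / length). Sample:
  cycle 0 → 0: weight = 5, length = 1, mean = 5/1 ≈ 5.000
  cycle 1 → 1: weight = 4, length = 1, mean = 4/1 ≈ 4.000
  cycle 2 → 2: weight = 4, length = 1, mean = 4/1 ≈ 4.000
  cycle 0 → 1 → 0: weight = 18, length = 2, mean = 18/2 ≈ 9.000
  cycle 0 → 2 → 0: weight = 7, length = 2, mean = 7/2 ≈ 3.500
  cycle 1 → 0 → 1: weight = 18, length = 2, mean = 18/2 ≈ 9.000
Minimum mean = 3.500, attained e.g. along the cycle 0 → 2 → 0 with weight 7 and length 2. So λ(A) = 7/2 = 7/2.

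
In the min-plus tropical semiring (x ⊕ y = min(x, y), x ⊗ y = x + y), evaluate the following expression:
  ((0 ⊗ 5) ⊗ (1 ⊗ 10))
((0 ⊗ 5) ⊗ (1 ⊗ 10)) = 16

Expand innermost to outermost. Recall ⊕ takes the minimum of its arguments and ⊗ takes their sum. Working out the expression ((0 ⊗ 5) ⊗ (1 ⊗ 10)) gives 16.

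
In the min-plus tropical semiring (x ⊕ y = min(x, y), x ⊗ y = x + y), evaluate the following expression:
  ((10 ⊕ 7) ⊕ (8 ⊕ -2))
((10 ⊕ 7) ⊕ (8 ⊕ -2)) = -2

Expand innermost to outermost. Recall ⊕ takes the minimum of its arguments and ⊗ takes their sum. Working out the expression ((10 ⊕ 7) ⊕ (8 ⊕ -2)) gives -2.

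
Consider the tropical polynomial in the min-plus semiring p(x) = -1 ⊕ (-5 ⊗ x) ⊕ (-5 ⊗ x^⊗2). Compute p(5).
p(5) = -1

A tropical monomial a ⊗ x^⊗i evaluates to a + i · x. Evaluating each term at x = 5:
  Term 0 contributes -1 + 0 · 5 = -1
  Term 1 contributes -5 + 1 · 5 = 0
  Term 2 contributes -5 + 2 · 5 = 5
p(5) = ⊕ of these = min[-1, 0, 5] = -1.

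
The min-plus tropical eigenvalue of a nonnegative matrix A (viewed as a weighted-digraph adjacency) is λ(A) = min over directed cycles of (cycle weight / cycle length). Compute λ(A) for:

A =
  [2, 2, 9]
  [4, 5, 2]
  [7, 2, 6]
λ(A) = 2

Enumerate directed cycles and compute their means (weight / length). Sample:
  cycle 0 → 0: weight = 2, length = 1, mean = 2/1 ≈ 2.000
  cycle 1 → 1: weight = 5, length = 1, mean = 5/1 ≈ 5.000
  cycle 2 → 2: weight = 6, length = 1, mean = 6/1 ≈ 6.000
  cycle 0 → 1 → 0: weight = 6, length = 2, mean = 6/2 ≈ 3.000
  cycle 0 → 2 → 0: weight = 16, length = 2, mean = 16/2 ≈ 8.000
  cycle 1 → 0 → 1: weight = 6, length = 2, mean = 6/2 ≈ 3.000
Minimum mean = 2.000, attained e.g. along the cycle 0 → 0 with weight 2 and length 1. So λ(A) = 2/1 = 2.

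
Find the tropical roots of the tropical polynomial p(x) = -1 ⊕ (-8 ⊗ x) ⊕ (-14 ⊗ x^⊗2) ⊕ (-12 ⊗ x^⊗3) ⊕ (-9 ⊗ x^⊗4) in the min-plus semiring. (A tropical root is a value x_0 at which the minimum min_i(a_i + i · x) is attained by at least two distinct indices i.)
Roots: {-3, -2, 6, 7}

Each tropical root is a break point of the lower envelope of the lines y = a_i + i · x (there are 5 lines, with slopes 0, 1, ..., 4). Only the lines that attain the minimum somewhere contribute to roots; other lines are dominated. Here the surviving (envelope) indices are i = 4, i = 3, i = 2, i = 1, i = 0.
Intersections between consecutive envelope lines give the roots: for adjacent envelope indices i < j the intersection is x = (a_i − a_j) / (j − i). Reading off the sorted break points: {-3, -2, 6, 7}.
Verification: at each break x_0, at least two indices attain the minimum of min_i(a_i + i · x_0).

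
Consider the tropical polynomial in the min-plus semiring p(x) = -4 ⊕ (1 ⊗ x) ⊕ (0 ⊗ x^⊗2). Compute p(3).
p(3) = -4

A tropical monomial a ⊗ x^⊗i evaluates to a + i · x. Evaluating each term at x = 3:
  Term 0 contributes -4 + 0 · 3 = -4
  Term 1 contributes 1 + 1 · 3 = 4
  Term 2 contributes 0 + 2 · 3 = 6
p(3) = ⊕ of these = min[-4, 4, 6] = -4.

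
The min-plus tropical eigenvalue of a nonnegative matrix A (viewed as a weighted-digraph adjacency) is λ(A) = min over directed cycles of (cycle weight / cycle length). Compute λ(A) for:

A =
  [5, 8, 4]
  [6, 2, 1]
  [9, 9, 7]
λ(A) = 2

Enumerate directed cycles and compute their means (weight / length). Sample:
  cycle 0 → 0: weight = 5, length = 1, mean = 5/1 ≈ 5.000
  cycle 1 → 1: weight = 2, length = 1, mean = 2/1 ≈ 2.000
  cycle 2 → 2: weight = 7, length = 1, mean = 7/1 ≈ 7.000
  cycle 0 → 1 → 0: weight = 14, length = 2, mean = 14/2 ≈ 7.000
  cycle 0 → 2 → 0: weight = 13, length = 2, mean = 13/2 ≈ 6.500
  cycle 1 → 0 → 1: weight = 14, length = 2, mean = 14/2 ≈ 7.000
Minimum mean = 2.000, attained e.g. along the cycle 1 → 1 with weight 2 and length 1. So λ(A) = 2/1 = 2.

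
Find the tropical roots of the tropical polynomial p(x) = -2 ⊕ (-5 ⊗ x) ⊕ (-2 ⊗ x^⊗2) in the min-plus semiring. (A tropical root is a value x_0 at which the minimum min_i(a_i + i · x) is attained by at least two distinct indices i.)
Roots: {-3, 3}

Each tropical root is a break point of the lower envelope of the lines y = a_i + i · x (there are 3 lines, with slopes 0, 1, ..., 2). Only the lines that attain the minimum somewhere contribute to roots; other lines are dominated. Here the surviving (envelope) indices are i = 2, i = 1, i = 0.
Intersections between consecutive envelope lines give the roots: for adjacent envelope indices i < j the intersection is x = (a_i − a_j) / (j − i). Reading off the sorted break points: {-3, 3}.
Verification: at each break x_0, at least two indices attain the minimum of min_i(a_i + i · x_0).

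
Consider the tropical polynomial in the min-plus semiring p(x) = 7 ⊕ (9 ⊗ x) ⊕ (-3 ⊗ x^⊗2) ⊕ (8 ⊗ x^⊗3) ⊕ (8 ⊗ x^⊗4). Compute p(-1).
p(-1) = -5

A tropical monomial a ⊗ x^⊗i evaluates to a + i · x. Evaluating each term at x = -1:
  Term 0 contributes 7 + 0 · -1 = 7
  Term 1 contributes 9 + 1 · -1 = 8
  Term 2 contributes -3 + 2 · -1 = -5
  Term 3 contributes 8 + 3 · -1 = 5
  Term 4 contributes 8 + 4 · -1 = 4
p(-1) = ⊕ of these = min[7, 8, -5, 5, 4] = -5.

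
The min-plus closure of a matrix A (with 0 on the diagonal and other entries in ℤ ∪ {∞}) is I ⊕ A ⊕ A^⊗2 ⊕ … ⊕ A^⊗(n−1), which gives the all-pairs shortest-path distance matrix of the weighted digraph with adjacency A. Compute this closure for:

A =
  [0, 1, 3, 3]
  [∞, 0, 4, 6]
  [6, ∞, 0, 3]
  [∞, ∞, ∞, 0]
Closure =
  [0, 1, 3, 3]
  [10, 0, 4, 6]
  [6, 7, 0, 3]
  [∞, ∞, ∞, 0]

This is the Floyd-Warshall all-pairs shortest-path computation. For each intermediate vertex k = 0, 1, …, 3, update dist[i][j] ← min(dist[i][j], dist[i][k] + dist[k][j]). The final matrix gives, for each (i, j), the minimum total weight of any directed path from i to j (possibly empty when i = j).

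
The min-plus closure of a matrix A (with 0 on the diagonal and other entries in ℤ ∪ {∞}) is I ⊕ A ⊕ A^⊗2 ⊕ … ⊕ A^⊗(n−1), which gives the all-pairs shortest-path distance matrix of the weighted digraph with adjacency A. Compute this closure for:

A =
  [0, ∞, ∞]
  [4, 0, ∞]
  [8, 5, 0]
Closure =
  [0, ∞, ∞]
  [4, 0, ∞]
  [8, 5, 0]

This is the Floyd-Warshall all-pairs shortest-path computation. For each intermediate vertex k = 0, 1, …, 2, update dist[i][j] ← min(dist[i][j], dist[i][k] + dist[k][j]). The final matrix gives, for each (i, j), the minimum total weight of any directed path from i to j (possibly empty when i = j).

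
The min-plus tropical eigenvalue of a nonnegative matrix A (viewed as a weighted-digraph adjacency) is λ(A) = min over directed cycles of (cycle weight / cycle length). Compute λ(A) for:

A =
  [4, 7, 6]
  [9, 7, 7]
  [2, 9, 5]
λ(A) = 4

Enumerate directed cycles and compute their means (weight / length). Sample:
  cycle 0 → 0: weight = 4, length = 1, mean = 4/1 ≈ 4.000
  cycle 1 → 1: weight = 7, length = 1, mean = 7/1 ≈ 7.000
  cycle 2 → 2: weight = 5, length = 1, mean = 5/1 ≈ 5.000
  cycle 0 → 1 → 0: weight = 16, length = 2, mean = 16/2 ≈ 8.000
  cycle 0 → 2 → 0: weight = 8, length = 2, mean = 8/2 ≈ 4.000
  cycle 1 → 0 → 1: weight = 16, length = 2, mean = 16/2 ≈ 8.000
Minimum mean = 4.000, attained e.g. along the cycle 0 → 0 with weight 4 and length 1. So λ(A) = 4/1 = 4.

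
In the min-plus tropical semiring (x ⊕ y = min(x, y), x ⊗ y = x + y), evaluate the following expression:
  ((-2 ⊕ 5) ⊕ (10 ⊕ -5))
((-2 ⊕ 5) ⊕ (10 ⊕ -5)) = -5

Expand innermost to outermost. Recall ⊕ takes the minimum of its arguments and ⊗ takes their sum. Working out the expression ((-2 ⊕ 5) ⊕ (10 ⊕ -5)) gives -5.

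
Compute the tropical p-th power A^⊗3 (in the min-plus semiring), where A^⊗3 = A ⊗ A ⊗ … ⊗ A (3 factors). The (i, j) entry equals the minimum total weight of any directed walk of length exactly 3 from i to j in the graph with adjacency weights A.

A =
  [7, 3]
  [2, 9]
A^⊗3 =
  [12, 8]
  [7, 12]

Each entry (A^⊗3)_ij equals the minimum over all length-3 walks i = v_0 → v_1 → … → v_3 = j of Σ_t A[v_t][v_{t+1}]. For example, for (i, j) = (0, 1) we minimise over 4 possible intermediate vertex sequences; the minimum is 8, attained along the walk 0 → 1 → 0 → 1.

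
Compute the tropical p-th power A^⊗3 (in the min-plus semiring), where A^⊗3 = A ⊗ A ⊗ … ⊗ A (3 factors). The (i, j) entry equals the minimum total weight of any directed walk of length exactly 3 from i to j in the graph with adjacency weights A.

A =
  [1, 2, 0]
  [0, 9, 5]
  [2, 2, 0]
A^⊗3 =
  [2, 2, 0]
  [2, 2, 0]
  [2, 2, 0]

Each entry (A^⊗3)_ij equals the minimum over all length-3 walks i = v_0 → v_1 → … → v_3 = j of Σ_t A[v_t][v_{t+1}]. For example, for (i, j) = (0, 2) we minimise over 9 possible intermediate vertex sequences; the minimum is 0, attained along the walk 0 → 2 → 2 → 2.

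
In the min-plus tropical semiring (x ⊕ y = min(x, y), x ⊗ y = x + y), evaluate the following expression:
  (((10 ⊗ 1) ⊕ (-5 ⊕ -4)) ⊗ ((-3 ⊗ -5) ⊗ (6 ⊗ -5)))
(((10 ⊗ 1) ⊕ (-5 ⊕ -4)) ⊗ ((-3 ⊗ -5) ⊗ (6 ⊗ -5))) = -12

Expand innermost to outermost. Recall ⊕ takes the minimum of its arguments and ⊗ takes their sum. Working out the expression (((10 ⊗ 1) ⊕ (-5 ⊕ -4)) ⊗ ((-3 ⊗ -5) ⊗ (6 ⊗ -5))) gives -12.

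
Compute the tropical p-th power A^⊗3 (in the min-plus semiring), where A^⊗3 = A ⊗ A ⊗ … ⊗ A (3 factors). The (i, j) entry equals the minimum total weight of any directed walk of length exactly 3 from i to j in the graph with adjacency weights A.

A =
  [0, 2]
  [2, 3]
A^⊗3 =
  [0, 2]
  [2, 4]

Each entry (A^⊗3)_ij equals the minimum over all length-3 walks i = v_0 → v_1 → … → v_3 = j of Σ_t A[v_t][v_{t+1}]. For example, for (i, j) = (0, 1) we minimise over 4 possible intermediate vertex sequences; the minimum is 2, attained along the walk 0 → 0 → 0 → 1.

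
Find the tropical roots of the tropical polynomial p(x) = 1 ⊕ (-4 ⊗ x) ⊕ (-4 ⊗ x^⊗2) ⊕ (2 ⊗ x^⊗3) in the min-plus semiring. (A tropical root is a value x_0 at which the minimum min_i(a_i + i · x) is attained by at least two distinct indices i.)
Roots: {-6, 0, 5}

Each tropical root is a break point of the lower envelope of the lines y = a_i + i · x (there are 4 lines, with slopes 0, 1, ..., 3). Only the lines that attain the minimum somewhere contribute to roots; other lines are dominated. Here the surviving (envelope) indices are i = 3, i = 2, i = 1, i = 0.
Intersections between consecutive envelope lines give the roots: for adjacent envelope indices i < j the intersection is x = (a_i − a_j) / (j − i). Reading off the sorted break points: {-6, 0, 5}.
Verification: at each break x_0, at least two indices attain the minimum of min_i(a_i + i · x_0).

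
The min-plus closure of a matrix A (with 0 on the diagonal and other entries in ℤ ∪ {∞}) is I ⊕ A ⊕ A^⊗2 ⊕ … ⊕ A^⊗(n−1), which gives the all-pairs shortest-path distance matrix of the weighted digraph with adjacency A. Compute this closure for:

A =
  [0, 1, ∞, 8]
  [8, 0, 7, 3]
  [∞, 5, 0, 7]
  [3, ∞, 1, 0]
Closure =
  [0, 1, 5, 4]
  [6, 0, 4, 3]
  [10, 5, 0, 7]
  [3, 4, 1, 0]

This is the Floyd-Warshall all-pairs shortest-path computation. For each intermediate vertex k = 0, 1, …, 3, update dist[i][j] ← min(dist[i][j], dist[i][k] + dist[k][j]). The final matrix gives, for each (i, j), the minimum total weight of any directed path from i to j (possibly empty when i = j).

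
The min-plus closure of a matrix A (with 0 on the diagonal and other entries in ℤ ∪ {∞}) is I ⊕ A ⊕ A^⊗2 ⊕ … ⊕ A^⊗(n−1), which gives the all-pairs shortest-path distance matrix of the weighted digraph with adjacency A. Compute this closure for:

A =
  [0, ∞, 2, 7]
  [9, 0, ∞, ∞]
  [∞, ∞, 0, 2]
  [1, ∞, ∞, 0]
Closure =
  [0, ∞, 2, 4]
  [9, 0, 11, 13]
  [3, ∞, 0, 2]
  [1, ∞, 3, 0]

This is the Floyd-Warshall all-pairs shortest-path computation. For each intermediate vertex k = 0, 1, …, 3, update dist[i][j] ← min(dist[i][j], dist[i][k] + dist[k][j]). The final matrix gives, for each (i, j), the minimum total weight of any directed path from i to j (possibly empty when i = j).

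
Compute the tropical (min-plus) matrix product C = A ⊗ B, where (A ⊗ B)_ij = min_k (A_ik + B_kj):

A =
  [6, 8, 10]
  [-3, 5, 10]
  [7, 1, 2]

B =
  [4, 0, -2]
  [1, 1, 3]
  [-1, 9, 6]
A ⊗ B =
  [9, 6, 4]
  [1, -3, -5]
  [1, 2, 4]

Apply the min-plus product entry-by-entry:
  C[0][0] = min over k of (A[0][0] + B[0][0] = 6 + 4 = 10, A[0][1] + B[1][0] = 8 + 1 = 9, A[0][2] + B[2][0] = 10 + -1 = 9) = 9 (attained at k = 1)
  C[0][1] = min over k of (A[0][0] + B[0][1] = 6 + 0 = 6, A[0][1] + B[1][1] = 8 + 1 = 9, A[0][2] + B[2][1] = 10 + 9 = 19) = 6 (attained at k = 0)
  C[0][2] = min over k of (A[0][0] + B[0][2] = 6 + -2 = 4, A[0][1] + B[1][2] = 8 + 3 = 11, A[0][2] + B[2][2] = 10 + 6 = 16) = 4 (attained at k = 0)
  C[1][0] = min over k of (A[1][0] + B[0][0] = -3 + 4 = 1, A[1][1] + B[1][0] = 5 + 1 = 6, A[1][2] + B[2][0] = 10 + -1 = 9) = 1 (attained at k = 0)
  C[1][1] = min over k of (A[1][0] + B[0][1] = -3 + 0 = -3, A[1][1] + B[1][1] = 5 + 1 = 6, A[1][2] + B[2][1] = 10 + 9 = 19) = -3 (attained at k = 0)
  C[1][2] = min over k of (A[1][0] + B[0][2] = -3 + -2 = -5, A[1][1] + B[1][2] = 5 + 3 = 8, A[1][2] + B[2][2] = 10 + 6 = 16) = -5 (attained at k = 0)
  C[2][0] = min over k of (A[2][0] + B[0][0] = 7 + 4 = 11, A[2][1] + B[1][0] = 1 + 1 = 2, A[2][2] + B[2][0] = 2 + -1 = 1) = 1 (attained at k = 2)
  C[2][1] = min over k of (A[2][0] + B[0][1] = 7 + 0 = 7, A[2][1] + B[1][1] = 1 + 1 = 2, A[2][2] + B[2][1] = 2 + 9 = 11) = 2 (attained at k = 1)
  C[2][2] = min over k of (A[2][0] + B[0][2] = 7 + -2 = 5, A[2][1] + B[1][2] = 1 + 3 = 4, A[2][2] + B[2][2] = 2 + 6 = 8) = 4 (attained at k = 1)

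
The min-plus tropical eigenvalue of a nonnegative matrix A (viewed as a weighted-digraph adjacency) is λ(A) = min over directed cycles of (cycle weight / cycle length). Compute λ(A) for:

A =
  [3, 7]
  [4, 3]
λ(A) = 3

Enumerate directed cycles and compute their means (weight / length). Sample:
  cycle 0 → 0: weight = 3, length = 1, mean = 3/1 ≈ 3.000
  cycle 1 → 1: weight = 3, length = 1, mean = 3/1 ≈ 3.000
  cycle 0 → 1 → 0: weight = 11, length = 2, mean = 11/2 ≈ 5.500
  cycle 1 → 0 → 1: weight = 11, length = 2, mean = 11/2 ≈ 5.500
Minimum mean = 3.000, attained e.g. along the cycle 0 → 0 with weight 3 and length 1. So λ(A) = 3/1 = 3.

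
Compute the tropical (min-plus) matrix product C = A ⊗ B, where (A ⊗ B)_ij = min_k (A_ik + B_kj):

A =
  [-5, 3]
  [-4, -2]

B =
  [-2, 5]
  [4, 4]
A ⊗ B =
  [-7, 0]
  [-6, 1]

Apply the min-plus product entry-by-entry:
  C[0][0] = min over k of (A[0][0] + B[0][0] = -5 + -2 = -7, A[0][1] + B[1][0] = 3 + 4 = 7) = -7 (attained at k = 0)
  C[0][1] = min over k of (A[0][0] + B[0][1] = -5 + 5 = 0, A[0][1] + B[1][1] = 3 + 4 = 7) = 0 (attained at k = 0)
  C[1][0] = min over k of (A[1][0] + B[0][0] = -4 + -2 = -6, A[1][1] + B[1][0] = -2 + 4 = 2) = -6 (attained at k = 0)
  C[1][1] = min over k of (A[1][0] + B[0][1] = -4 + 5 = 1, A[1][1] + B[1][1] = -2 + 4 = 2) = 1 (attained at k = 0)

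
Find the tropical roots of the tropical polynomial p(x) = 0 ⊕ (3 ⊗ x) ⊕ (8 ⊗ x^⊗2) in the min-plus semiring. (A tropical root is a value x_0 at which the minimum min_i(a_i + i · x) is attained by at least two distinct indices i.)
Roots: {-5, -3}

Each tropical root is a break point of the lower envelope of the lines y = a_i + i · x (there are 3 lines, with slopes 0, 1, ..., 2). Only the lines that attain the minimum somewhere contribute to roots; other lines are dominated. Here the surviving (envelope) indices are i = 2, i = 1, i = 0.
Intersections between consecutive envelope lines give the roots: for adjacent envelope indices i < j the intersection is x = (a_i − a_j) / (j − i). Reading off the sorted break points: {-5, -3}.
Verification: at each break x_0, at least two indices attain the minimum of min_i(a_i + i · x_0).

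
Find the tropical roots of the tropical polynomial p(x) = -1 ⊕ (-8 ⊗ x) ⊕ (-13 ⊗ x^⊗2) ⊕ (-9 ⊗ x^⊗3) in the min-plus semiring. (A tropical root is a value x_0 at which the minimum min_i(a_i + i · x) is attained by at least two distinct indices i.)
Roots: {-4, 5, 7}

Each tropical root is a break point of the lower envelope of the lines y = a_i + i · x (there are 4 lines, with slopes 0, 1, ..., 3). Only the lines that attain the minimum somewhere contribute to roots; other lines are dominated. Here the surviving (envelope) indices are i = 3, i = 2, i = 1, i = 0.
Intersections between consecutive envelope lines give the roots: for adjacent envelope indices i < j the intersection is x = (a_i − a_j) / (j − i). Reading off the sorted break points: {-4, 5, 7}.
Verification: at each break x_0, at least two indices attain the minimum of min_i(a_i + i · x_0).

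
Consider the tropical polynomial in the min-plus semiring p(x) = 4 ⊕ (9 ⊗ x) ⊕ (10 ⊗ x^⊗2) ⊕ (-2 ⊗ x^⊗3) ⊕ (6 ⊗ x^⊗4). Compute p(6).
p(6) = 4

A tropical monomial a ⊗ x^⊗i evaluates to a + i · x. Evaluating each term at x = 6:
  Term 0 contributes 4 + 0 · 6 = 4
  Term 1 contributes 9 + 1 · 6 = 15
  Term 2 contributes 10 + 2 · 6 = 22
  Term 3 contributes -2 + 3 · 6 = 16
  Term 4 contributes 6 + 4 · 6 = 30
p(6) = ⊕ of these = min[4, 15, 22, 16, 30] = 4.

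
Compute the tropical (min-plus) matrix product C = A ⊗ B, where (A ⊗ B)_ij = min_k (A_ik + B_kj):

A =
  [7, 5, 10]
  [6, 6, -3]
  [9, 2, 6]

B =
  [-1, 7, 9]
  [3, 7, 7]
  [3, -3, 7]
A ⊗ B =
  [6, 7, 12]
  [0, -6, 4]
  [5, 3, 9]

Apply the min-plus product entry-by-entry:
  C[0][0] = min over k of (A[0][0] + B[0][0] = 7 + -1 = 6, A[0][1] + B[1][0] = 5 + 3 = 8, A[0][2] + B[2][0] = 10 + 3 = 13) = 6 (attained at k = 0)
  C[0][1] = min over k of (A[0][0] + B[0][1] = 7 + 7 = 14, A[0][1] + B[1][1] = 5 + 7 = 12, A[0][2] + B[2][1] = 10 + -3 = 7) = 7 (attained at k = 2)
  C[0][2] = min over k of (A[0][0] + B[0][2] = 7 + 9 = 16, A[0][1] + B[1][2] = 5 + 7 = 12, A[0][2] + B[2][2] = 10 + 7 = 17) = 12 (attained at k = 1)
  C[1][0] = min over k of (A[1][0] + B[0][0] = 6 + -1 = 5, A[1][1] + B[1][0] = 6 + 3 = 9, A[1][2] + B[2][0] = -3 + 3 = 0) = 0 (attained at k = 2)
  C[1][1] = min over k of (A[1][0] + B[0][1] = 6 + 7 = 13, A[1][1] + B[1][1] = 6 + 7 = 13, A[1][2] + B[2][1] = -3 + -3 = -6) = -6 (attained at k = 2)
  C[1][2] = min over k of (A[1][0] + B[0][2] = 6 + 9 = 15, A[1][1] + B[1][2] = 6 + 7 = 13, A[1][2] + B[2][2] = -3 + 7 = 4) = 4 (attained at k = 2)
  C[2][0] = min over k of (A[2][0] + B[0][0] = 9 + -1 = 8, A[2][1] + B[1][0] = 2 + 3 = 5, A[2][2] + B[2][0] = 6 + 3 = 9) = 5 (attained at k = 1)
  C[2][1] = min over k of (A[2][0] + B[0][1] = 9 + 7 = 16, A[2][1] + B[1][1] = 2 + 7 = 9, A[2][2] + B[2][1] = 6 + -3 = 3) = 3 (attained at k = 2)
  C[2][2] = min over k of (A[2][0] + B[0][2] = 9 + 9 = 18, A[2][1] + B[1][2] = 2 + 7 = 9, A[2][2] + B[2][2] = 6 + 7 = 13) = 9 (attained at k = 1)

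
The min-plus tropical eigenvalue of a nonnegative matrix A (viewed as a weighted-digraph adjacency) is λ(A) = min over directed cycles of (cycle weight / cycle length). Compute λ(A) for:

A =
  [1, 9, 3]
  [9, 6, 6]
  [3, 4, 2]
λ(A) = 1

Enumerate directed cycles and compute their means (weight / length). Sample:
  cycle 0 → 0: weight = 1, length = 1, mean = 1/1 ≈ 1.000
  cycle 1 → 1: weight = 6, length = 1, mean = 6/1 ≈ 6.000
  cycle 2 → 2: weight = 2, length = 1, mean = 2/1 ≈ 2.000
  cycle 0 → 1 → 0: weight = 18, length = 2, mean = 18/2 ≈ 9.000
  cycle 0 → 2 → 0: weight = 6, length = 2, mean = 6/2 ≈ 3.000
  cycle 1 → 0 → 1: weight = 18, length = 2, mean = 18/2 ≈ 9.000
Minimum mean = 1.000, attained e.g. along the cycle 0 → 0 with weight 1 and length 1. So λ(A) = 1/1 = 1.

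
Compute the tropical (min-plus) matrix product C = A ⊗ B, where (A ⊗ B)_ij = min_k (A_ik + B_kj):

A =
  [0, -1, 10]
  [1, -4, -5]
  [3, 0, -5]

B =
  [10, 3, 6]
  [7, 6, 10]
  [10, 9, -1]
A ⊗ B =
  [6, 3, 6]
  [3, 2, -6]
  [5, 4, -6]

Apply the min-plus product entry-by-entry:
  C[0][0] = min over k of (A[0][0] + B[0][0] = 0 + 10 = 10, A[0][1] + B[1][0] = -1 + 7 = 6, A[0][2] + B[2][0] = 10 + 10 = 20) = 6 (attained at k = 1)
  C[0][1] = min over k of (A[0][0] + B[0][1] = 0 + 3 = 3, A[0][1] + B[1][1] = -1 + 6 = 5, A[0][2] + B[2][1] = 10 + 9 = 19) = 3 (attained at k = 0)
  C[0][2] = min over k of (A[0][0] + B[0][2] = 0 + 6 = 6, A[0][1] + B[1][2] = -1 + 10 = 9, A[0][2] + B[2][2] = 10 + -1 = 9) = 6 (attained at k = 0)
  C[1][0] = min over k of (A[1][0] + B[0][0] = 1 + 10 = 11, A[1][1] + B[1][0] = -4 + 7 = 3, A[1][2] + B[2][0] = -5 + 10 = 5) = 3 (attained at k = 1)
  C[1][1] = min over k of (A[1][0] + B[0][1] = 1 + 3 = 4, A[1][1] + B[1][1] = -4 + 6 = 2, A[1][2] + B[2][1] = -5 + 9 = 4) = 2 (attained at k = 1)
  C[1][2] = min over k of (A[1][0] + B[0][2] = 1 + 6 = 7, A[1][1] + B[1][2] = -4 + 10 = 6, A[1][2] + B[2][2] = -5 + -1 = -6) = -6 (attained at k = 2)
  C[2][0] = min over k of (A[2][0] + B[0][0] = 3 + 10 = 13, A[2][1] + B[1][0] = 0 + 7 = 7, A[2][2] + B[2][0] = -5 + 10 = 5) = 5 (attained at k = 2)
  C[2][1] = min over k of (A[2][0] + B[0][1] = 3 + 3 = 6, A[2][1] + B[1][1] = 0 + 6 = 6, A[2][2] + B[2][1] = -5 + 9 = 4) = 4 (attained at k = 2)
  C[2][2] = min over k of (A[2][0] + B[0][2] = 3 + 6 = 9, A[2][1] + B[1][2] = 0 + 10 = 10, A[2][2] + B[2][2] = -5 + -1 = -6) = -6 (attained at k = 2)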